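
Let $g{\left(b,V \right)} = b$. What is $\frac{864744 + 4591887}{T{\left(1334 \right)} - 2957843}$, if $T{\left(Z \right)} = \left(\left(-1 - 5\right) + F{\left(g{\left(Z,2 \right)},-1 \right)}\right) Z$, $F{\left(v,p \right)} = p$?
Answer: $- \frac{5456631}{2967181} \approx -1.839$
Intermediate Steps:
$T{\left(Z \right)} = - 7 Z$ ($T{\left(Z \right)} = \left(\left(-1 - 5\right) - 1\right) Z = \left(-6 - 1\right) Z = - 7 Z$)
$\frac{864744 + 4591887}{T{\left(1334 \right)} - 2957843} = \frac{864744 + 4591887}{\left(-7\right) 1334 - 2957843} = \frac{5456631}{-9338 - 2957843} = \frac{5456631}{-2967181} = 5456631 \left(- \frac{1}{2967181}\right) = - \frac{5456631}{2967181}$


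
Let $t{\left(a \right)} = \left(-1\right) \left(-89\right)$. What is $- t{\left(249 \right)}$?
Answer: $-89$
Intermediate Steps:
$t{\left(a \right)} = 89$
$- t{\left(249 \right)} = \left(-1\right) 89 = -89$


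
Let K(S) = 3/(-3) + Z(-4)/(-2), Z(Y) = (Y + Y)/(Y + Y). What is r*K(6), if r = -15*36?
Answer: 810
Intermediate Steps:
r = -540
Z(Y) = 1 (Z(Y) = (2*Y)/((2*Y)) = (2*Y)*(1/(2*Y)) = 1)
K(S) = -3/2 (K(S) = 3/(-3) + 1/(-2) = 3*(-⅓) + 1*(-½) = -1 - ½ = -3/2)
r*K(6) = -540*(-3/2) = 810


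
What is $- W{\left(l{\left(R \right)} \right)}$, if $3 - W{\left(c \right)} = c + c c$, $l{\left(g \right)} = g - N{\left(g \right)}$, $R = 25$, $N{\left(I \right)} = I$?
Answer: $-3$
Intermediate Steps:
$l{\left(g \right)} = 0$ ($l{\left(g \right)} = g - g = 0$)
$W{\left(c \right)} = 3 - c - c^{2}$ ($W{\left(c \right)} = 3 - \left(c + c c\right) = 3 - \left(c + c^{2}\right) = 3 - c - c^{2}$)
$- W{\left(l{\left(R \right)} \right)} = - (3 - 0 - 0^{2}) = - (3 + 0 - 0) = - (3 + 0 + 0) = \left(-1\right) 3 = -3$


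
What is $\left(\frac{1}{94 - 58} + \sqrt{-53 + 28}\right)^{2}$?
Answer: $- \frac{32399}{1296} + \frac{5 i}{18} \approx -24.999 + 0.27778 i$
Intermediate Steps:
$\left(\frac{1}{94 - 58} + \sqrt{-53 + 28}\right)^{2} = \left(\frac{1}{94 - 58} + \sqrt{-25}\right)^{2} = \left(\frac{1}{36} + 5 i\right)^{2}$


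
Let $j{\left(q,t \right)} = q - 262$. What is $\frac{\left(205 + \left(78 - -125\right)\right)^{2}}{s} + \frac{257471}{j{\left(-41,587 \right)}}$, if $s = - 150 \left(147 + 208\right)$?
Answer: $- \frac{2293461557}{2689125} \approx -852.87$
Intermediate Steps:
$s = -53250$ ($s = \left(-150\right) 355 = -53250$)
$j{\left(q,t \right)} = -262 + q$ ($j{\left(q,t \right)} = q - 262 = -262 + q$)
$\frac{\left(205 + \left(78 - -125\right)\right)^{2}}{s} + \frac{257471}{j{\left(-41,587 \right)}} = \frac{\left(205 + \left(78 - -125\right)\right)^{2}}{-53250} + \frac{257471}{-262 - 41} = \left(205 + \left(78 + 125\right)\right)^{2} \left(- \frac{1}{53250}\right) + \frac{257471}{-303} = \left(205 + 203\right)^{2} \left(- \frac{1}{53250}\right) + 257471 \left(- \frac{1}{303}\right) = 408^{2} \left(- \frac{1}{53250}\right) - \frac{257471}{303} = 166464 \left(- \frac{1}{53250}\right) - \frac{257471}{303} = - \frac{27744}{8875} - \frac{257471}{303} = - \frac{2293461557}{2689125}$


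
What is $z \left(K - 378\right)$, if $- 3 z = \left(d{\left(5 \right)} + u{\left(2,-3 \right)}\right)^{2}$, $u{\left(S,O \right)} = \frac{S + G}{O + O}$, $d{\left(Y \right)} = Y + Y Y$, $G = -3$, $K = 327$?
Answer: $\frac{556937}{36} \approx 15470.0$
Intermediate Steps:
$d{\left(Y \right)} = Y + Y^{2}$
$u{\left(S,O \right)} = \frac{-3 + S}{2 O}$ ($u{\left(S,O \right)} = \frac{S - 3}{O + O} = \frac{-3 + S}{2 O}$)
$z = - \frac{32761}{108}$ ($z = - \frac{\left(5 \left(1 + 5\right) + \frac{-3 + 2}{2 \left(-3\right)}\right)^{2}}{3} = - \frac{\left(5 \cdot 6 + \frac{1}{2} \left(- \frac{1}{3}\right) \left(-1\right)\right)^{2}}{3} = - \frac{\left(30 + \frac{1}{6}\right)^{2}}{3} = - \frac{\left(\frac{181}{6}\right)^{2}}{3} = \left(- \frac{1}{3}\right) \frac{32761}{36} = - \frac{32761}{108} \approx -303.34$)
$z \left(K - 378\right) = - \frac{32761 \left(327 - 378\right)}{108} = \left(- \frac{32761}{108}\right) \left(-51\right) = \frac{556937}{36}$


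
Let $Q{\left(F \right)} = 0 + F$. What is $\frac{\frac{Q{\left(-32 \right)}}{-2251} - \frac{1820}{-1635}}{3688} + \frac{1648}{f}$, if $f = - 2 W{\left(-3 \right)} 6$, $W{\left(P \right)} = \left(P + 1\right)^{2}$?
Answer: $- \frac{7766851779}{226220998} \approx -34.333$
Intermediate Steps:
$Q{\left(F \right)} = F$
$W{\left(P \right)} = \left(1 + P\right)^{2}$
$f = -48$ ($f = - 2 \left(1 - 3\right)^{2} \cdot 6 = - 2 \left(-2\right)^{2} \cdot 6 = \left(-2\right) 4 \cdot 6 = \left(-8\right) 6 = -48$)
$\frac{\frac{Q{\left(-32 \right)}}{-2251} - \frac{1820}{-1635}}{3688} + \frac{1648}{f} = \frac{- \frac{32}{-2251} - \frac{1820}{-1635}}{3688} + \frac{1648}{-48} = \left(\left(-32\right) \left(- \frac{1}{2251}\right) - - \frac{364}{327}\right) \frac{1}{3688} + 1648 \left(- \frac{1}{48}\right) = \left(\frac{32}{2251} + \frac{364}{327}\right) \frac{1}{3688} - \frac{103}{3} = \frac{829828}{736077} \cdot \frac{1}{3688} - \frac{103}{3} = \frac{207457}{678662994} - \frac{103}{3} = - \frac{7766851779}{226220998}$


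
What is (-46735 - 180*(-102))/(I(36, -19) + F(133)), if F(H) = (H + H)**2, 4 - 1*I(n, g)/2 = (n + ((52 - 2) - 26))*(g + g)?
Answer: -28375/75324 ≈ -0.37671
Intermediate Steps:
I(n, g) = 8 - 4*g*(24 + n) (I(n, g) = 8 - 2*(n + ((52 - 2) - 26))*(g + g) = 8 - 2*(n + (50 - 26))*2*g = 8 - 2*(n + 24)*2*g = 8 - 2*(24 + n)*2*g = 8 - 4*g*(24 + n))
F(H) = 4*H**2 (F(H) = (2*H)**2 = 4*H**2)
(-46735 - 180*(-102))/(I(36, -19) + F(133)) = (-46735 - 180*(-102))/((8 - 96*(-19) - 4*(-19)*36) + 4*133**2) = (-46735 + 18360)/((8 + 1824 + 2736) + 4*17689) = -28375/(4568 + 70756) = -28375/75324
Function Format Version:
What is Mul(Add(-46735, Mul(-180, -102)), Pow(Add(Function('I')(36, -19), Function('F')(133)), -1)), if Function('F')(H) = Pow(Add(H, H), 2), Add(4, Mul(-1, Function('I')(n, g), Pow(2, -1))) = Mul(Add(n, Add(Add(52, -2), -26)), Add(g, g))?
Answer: Rational(-28375, 75324) ≈ -0.37671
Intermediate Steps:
Function('I')(n, g) = Add(8, Mul(-4, g, Add(24, n))) (Function('I')(n, g) = Add(8, Mul(-2, Mul(Add(n, Add(Add(52, -2), -26)), Add(g, g)))) = Add(8, Mul(-2, Mul(Add(n, Add(50, -26)), Mul(2, g)))) = Add(8, Mul(-2, Mul(Add(n, 24), Mul(2, g)))) = Add(8, Mul(-2, Mul(Add(24, n), Mul(2, g)))) = Add(8, Mul(-2, Mul(2, g, Add(24, n)))) = Add(8, Mul(-4, g, Add(24, n))))
Function('F')(H) = Mul(4, Pow(H, 2)) (Function('F')(H) = Pow(Mul(2, H), 2) = Mul(4, Pow(H, 2)))
Mul(Add(-46735, Mul(-180, -102)), Pow(Add(Function('I')(36, -19), Function('F')(133)), -1)) = Mul(Add(-46735, Mul(-180, -102)), Pow(Add(Add(8, Mul(-96, -19), Mul(-4, -19, 36)), Mul(4, Pow(133, 2))), -1)) = Mul(Add(-46735, 18360), Pow(Add(Add(8, 1824, 2736), Mul(4, 17689)), -1)) = Mul(-28375, Pow(Add(4568, 70756), -1)) = Mul(-28375, Pow(75324, -1)) = Mul(-28375, Rational(1, 75324)) = Rational(-28375, 75324)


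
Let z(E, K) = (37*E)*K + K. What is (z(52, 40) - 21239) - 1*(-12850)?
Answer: 68611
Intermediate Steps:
z(E, K) = K + 37*E*K (z(E, K) = 37*E*K + K = K + 37*E*K)
(z(52, 40) - 21239) - 1*(-12850) = (40*(1 + 37*52) - 21239) - 1*(-12850) = (40*(1 + 1924) - 21239) + 12850 = (40*1925 - 21239) + 12850 = (77000 - 21239) + 12850 = 55761 + 12850 = 68611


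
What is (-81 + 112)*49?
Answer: 1519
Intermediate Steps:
(-81 + 112)*49 = 31*49 = 1519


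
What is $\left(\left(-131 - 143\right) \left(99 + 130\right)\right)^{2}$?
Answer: $3937060516$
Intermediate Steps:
$\left(\left(-131 - 143\right) \left(99 + 130\right)\right)^{2} = \left(\left(-274\right) 229\right)^{2} = \left(-62746\right)^{2} = 3937060516$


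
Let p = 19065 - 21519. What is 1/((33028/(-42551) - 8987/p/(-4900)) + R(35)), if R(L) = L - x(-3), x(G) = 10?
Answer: 511658754600/12393937970363 ≈ 0.041283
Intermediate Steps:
p = -2454
R(L) = -10 + L (R(L) = L - 1*10 = L - 10 = -10 + L)
1/((33028/(-42551) - 8987/p/(-4900)) + R(35)) = 1/((33028/(-42551) - 8987/(-2454)/(-4900)) + (-10 + 35)) = 1/((33028*(-1/42551) - 8987*(-1/2454)*(-1/4900)) + 25) = 1/((-33028/42551 + (8987/2454)*(-1/4900)) + 25) = 1/((-33028/42551 - 8987/12024600) + 25) = 1/(-397530894637/511658754600 + 25) = 1/(12393937970363/511658754600) = 511658754600/12393937970363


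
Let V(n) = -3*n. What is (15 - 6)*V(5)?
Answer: -135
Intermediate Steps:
(15 - 6)*V(5) = (15 - 6)*(-3*5) = 9*(-15) = -135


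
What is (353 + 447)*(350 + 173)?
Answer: 418400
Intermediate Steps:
(353 + 447)*(350 + 173) = 800*523 = 418400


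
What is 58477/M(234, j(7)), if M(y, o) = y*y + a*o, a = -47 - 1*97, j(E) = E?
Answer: 58477/53748 ≈ 1.0880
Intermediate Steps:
a = -144 (a = -47 - 97 = -144)
M(y, o) = y² - 144*o (M(y, o) = y*y - 144*o = y² - 144*o)
58477/M(234, j(7)) = 58477/(234² - 144*7) = 58477/(54756 - 1008) = 58477/53748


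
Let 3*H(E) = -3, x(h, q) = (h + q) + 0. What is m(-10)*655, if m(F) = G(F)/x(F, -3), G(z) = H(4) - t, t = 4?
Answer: 3275/13 ≈ 251.92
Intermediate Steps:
x(h, q) = h + q
H(E) = -1 (H(E) = (⅓)*(-3) = -1)
G(z) = -5 (G(z) = -1 - 1*4 = -1 - 4 = -5)
m(F) = -5/(-3 + F) (m(F) = -5/(F - 3) = -5/(-3 + F))
m(-10)*655 = -5/(-3 - 10)*655 = -5/(-13)*655 = -5*(-1/13)*655 = (5/13)*655 = 3275/13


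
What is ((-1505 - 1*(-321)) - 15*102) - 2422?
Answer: -5136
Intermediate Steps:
((-1505 - 1*(-321)) - 15*102) - 2422 = ((-1505 + 321) - 1530) - 2422 = (-1184 - 1530) - 2422 = -2714 - 2422 = -5136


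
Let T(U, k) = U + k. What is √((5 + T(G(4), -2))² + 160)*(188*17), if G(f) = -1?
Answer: 6392*√41 ≈ 40929.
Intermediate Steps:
√((5 + T(G(4), -2))² + 160)*(188*17) = √((5 + (-1 - 2))² + 160)*(188*17) = √((5 - 3)² + 160)*3196 = √(2² + 160)*3196 = √(4 + 160)*3196 = √164*3196 = (2*√41)*3196 = 6392*√41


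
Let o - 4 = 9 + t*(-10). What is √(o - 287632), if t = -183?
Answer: I*√285789 ≈ 534.59*I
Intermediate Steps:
o = 1843 (o = 4 + (9 - 183*(-10)) = 4 + (9 + 1830) = 4 + 1839 = 1843)
√(o - 287632) = √(1843 - 287632) = √(-285789) = I*√285789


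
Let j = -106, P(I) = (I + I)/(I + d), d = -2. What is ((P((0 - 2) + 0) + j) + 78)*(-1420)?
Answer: 38340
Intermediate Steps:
P(I) = 2*I/(-2 + I) (P(I) = (I + I)/(I - 2) = (2*I)/(-2 + I) = 2*I/(-2 + I))
((P((0 - 2) + 0) + j) + 78)*(-1420) = ((2*((0 - 2) + 0)/(-2 + ((0 - 2) + 0)) - 106) + 78)*(-1420) = ((2*(-2 + 0)/(-2 + (-2 + 0)) - 106) + 78)*(-1420) = ((2*(-2)/(-2 - 2) - 106) + 78)*(-1420) = ((2*(-2)/(-4) - 106) + 78)*(-1420) = ((2*(-2)*(-¼) - 106) + 78)*(-1420) = ((1 - 106) + 78)*(-1420) = (-105 + 78)*(-1420) = -27*(-1420) = 38340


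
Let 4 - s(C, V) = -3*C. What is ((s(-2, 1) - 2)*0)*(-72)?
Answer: 0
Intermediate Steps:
s(C, V) = 4 + 3*C (s(C, V) = 4 - (-3)*C = 4 + 3*C)
((s(-2, 1) - 2)*0)*(-72) = (((4 + 3*(-2)) - 2)*0)*(-72) = (((4 - 6) - 2)*0)*(-72) = ((-2 - 2)*0)*(-72) = -4*0*(-72) = 0*(-72) = 0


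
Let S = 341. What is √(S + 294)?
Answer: √635 ≈ 25.199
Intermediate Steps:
√(S + 294) = √(341 + 294) = √635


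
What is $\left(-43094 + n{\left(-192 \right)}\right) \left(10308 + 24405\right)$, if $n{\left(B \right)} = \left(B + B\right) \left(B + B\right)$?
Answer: $3622718106$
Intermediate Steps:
$n{\left(B \right)} = 4 B^{2}$ ($n{\left(B \right)} = 2 B 2 B = 4 B^{2}$)
$\left(-43094 + n{\left(-192 \right)}\right) \left(10308 + 24405\right) = \left(-43094 + 4 \left(-192\right)^{2}\right) \left(10308 + 24405\right) = \left(-43094 + 4 \cdot 36864\right) 34713 = \left(-43094 + 147456\right) 34713 = 104362 \cdot 34713 = 3622718106$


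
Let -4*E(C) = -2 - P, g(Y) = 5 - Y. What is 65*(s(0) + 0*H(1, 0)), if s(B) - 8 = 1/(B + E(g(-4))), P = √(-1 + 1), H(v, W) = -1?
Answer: 650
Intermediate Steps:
P = 0 (P = √0 = 0)
E(C) = ½ (E(C) = -(-2 - 1*0)/4 = -(-2 + 0)/4 = -¼*(-2) = ½)
s(B) = 8 + 1/(½ + B) (s(B) = 8 + 1/(B + ½) = 8 + 1/(½ + B))
65*(s(0) + 0*H(1, 0)) = 65*(2*(5 + 8*0)/(1 + 2*0) + 0*(-1)) = 65*(2*(5 + 0)/(1 + 0) + 0) = 65*(2*5/1 + 0) = 65*(2*1*5 + 0) = 65*(10 + 0) = 65*10 = 650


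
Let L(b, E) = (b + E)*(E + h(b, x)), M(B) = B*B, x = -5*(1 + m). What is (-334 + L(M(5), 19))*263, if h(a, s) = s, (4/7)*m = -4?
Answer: 479186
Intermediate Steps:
m = -7 (m = (7/4)*(-4) = -7)
x = 30 (x = -5*(1 - 7) = -5*(-6) = 30)
M(B) = B²
L(b, E) = (30 + E)*(E + b) (L(b, E) = (b + E)*(E + 30) = (E + b)*(30 + E) = (30 + E)*(E + b))
(-334 + L(M(5), 19))*263 = (-334 + (19² + 30*19 + 30*5² + 19*5²))*263 = (-334 + (361 + 570 + 30*25 + 19*25))*263 = (-334 + (361 + 570 + 750 + 475))*263 = (-334 + 2156)*263 = 1822*263 = 479186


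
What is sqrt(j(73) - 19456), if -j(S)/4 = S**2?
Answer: 2*I*sqrt(10193) ≈ 201.92*I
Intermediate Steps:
j(S) = -4*S**2
sqrt(j(73) - 19456) = sqrt(-4*73**2 - 19456) = sqrt(-4*5329 - 19456) = sqrt(-21316 - 19456) = sqrt(-40772) = 2*I*sqrt(10193)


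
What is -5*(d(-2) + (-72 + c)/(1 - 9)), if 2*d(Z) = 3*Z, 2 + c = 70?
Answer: 25/2 ≈ 12.500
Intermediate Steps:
c = 68 (c = -2 + 70 = 68)
d(Z) = 3*Z/2 (d(Z) = (3*Z)/2 = 3*Z/2)
-5*(d(-2) + (-72 + c)/(1 - 9)) = -5*((3/2)*(-2) + (-72 + 68)/(1 - 9)) = -5*(-3 - 4/(-8)) = -5*(-3 - 4*(-1/8)) = -5*(-3 + 1/2) = -5*(-5/2) = 25/2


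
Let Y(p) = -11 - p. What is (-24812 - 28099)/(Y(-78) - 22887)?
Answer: 52911/22820 ≈ 2.3186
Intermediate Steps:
(-24812 - 28099)/(Y(-78) - 22887) = (-24812 - 28099)/((-11 - 1*(-78)) - 22887) = -52911/((-11 + 78) - 22887) = -52911/(67 - 22887) = -52911/(-22820) = -52911*(-1/22820) = 52911/22820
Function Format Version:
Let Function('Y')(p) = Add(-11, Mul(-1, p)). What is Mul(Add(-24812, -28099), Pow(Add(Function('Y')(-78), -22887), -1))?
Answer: Rational(52911, 22820) ≈ 2.3186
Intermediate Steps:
Mul(Add(-24812, -28099), Pow(Add(Function('Y')(-78), -22887), -1)) = Mul(Add(-24812, -28099), Pow(Add(Add(-11, Mul(-1, -78)), -22887), -1)) = Mul(-52911, Pow(Add(Add(-11, 78), -22887), -1)) = Mul(-52911, Pow(Add(67, -22887), -1)) = Mul(-52911, Pow(-22820, -1)) = Mul(-52911, Rational(-1, 22820)) = Rational(52911, 22820)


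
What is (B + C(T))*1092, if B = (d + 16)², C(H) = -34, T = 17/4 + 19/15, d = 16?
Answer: 1081080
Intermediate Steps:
T = 331/60 (T = 17*(¼) + 19*(1/15) = 17/4 + 19/15 = 331/60 ≈ 5.5167)
B = 1024 (B = (16 + 16)² = 32² = 1024)
(B + C(T))*1092 = (1024 - 34)*1092 = 990*1092 = 1081080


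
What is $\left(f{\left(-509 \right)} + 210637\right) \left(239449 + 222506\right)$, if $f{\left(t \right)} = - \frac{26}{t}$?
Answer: $\frac{49528163016345}{509} \approx 9.7305 \cdot 10^{10}$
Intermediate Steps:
$\left(f{\left(-509 \right)} + 210637\right) \left(239449 + 222506\right) = \left(- \frac{26}{-509} + 210637\right) \left(239449 + 222506\right) = \left(\left(-26\right) \left(- \frac{1}{509}\right) + 210637\right) 461955 = \left(\frac{26}{509} + 210637\right) 461955 = \frac{107214259}{509} \cdot 461955 = \frac{49528163016345}{509}$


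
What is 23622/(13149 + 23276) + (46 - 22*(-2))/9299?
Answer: 7191588/10926325 ≈ 0.65819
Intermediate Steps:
23622/(13149 + 23276) + (46 - 22*(-2))/9299 = 23622/36425 + (46 + 44)*(1/9299) = 23622*(1/36425) + 90*(1/9299) = 762/1175 + 90/9299 = 7191588/10926325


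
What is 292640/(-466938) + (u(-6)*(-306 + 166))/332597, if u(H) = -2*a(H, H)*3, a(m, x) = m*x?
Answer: -41605490480/77651088993 ≈ -0.53580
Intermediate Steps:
u(H) = -6*H**2 (u(H) = -2*H*H*3 = -2*H**2*3 = -6*H**2)
292640/(-466938) + (u(-6)*(-306 + 166))/332597 = 292640/(-466938) + ((-6*(-6)**2)*(-306 + 166))/332597 = 292640*(-1/466938) + (-6*36*(-140))*(1/332597) = -146320/233469 - 216*(-140)*(1/332597) = -146320/233469 + 30240*(1/332597) = -146320/233469 + 30240/332597 = -41605490480/77651088993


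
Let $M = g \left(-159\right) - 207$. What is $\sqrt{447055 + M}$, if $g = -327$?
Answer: $\sqrt{498841} \approx 706.29$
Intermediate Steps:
$M = 51786$ ($M = \left(-327\right) \left(-159\right) - 207 = 51993 - 207 = 51786$)
$\sqrt{447055 + M} = \sqrt{447055 + 51786} = \sqrt{498841}$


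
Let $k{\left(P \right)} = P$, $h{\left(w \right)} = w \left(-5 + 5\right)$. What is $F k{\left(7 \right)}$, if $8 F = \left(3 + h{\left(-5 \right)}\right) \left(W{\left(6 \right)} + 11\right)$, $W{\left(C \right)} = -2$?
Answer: $\frac{189}{8} \approx 23.625$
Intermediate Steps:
$h{\left(w \right)} = 0$ ($h{\left(w \right)} = w 0 = 0$)
$F = \frac{27}{8}$ ($F = \frac{\left(3 + 0\right) \left(-2 + 11\right)}{8} = \frac{3 \cdot 9}{8} = \frac{1}{8} \cdot 27 = \frac{27}{8} \approx 3.375$)
$F k{\left(7 \right)} = \frac{27}{8} \cdot 7 = \frac{189}{8}$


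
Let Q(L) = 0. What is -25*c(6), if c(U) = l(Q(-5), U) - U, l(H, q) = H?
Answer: 150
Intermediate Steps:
c(U) = -U (c(U) = 0 - U = -U)
-25*c(6) = -(-25)*6 = -25*(-6) = 150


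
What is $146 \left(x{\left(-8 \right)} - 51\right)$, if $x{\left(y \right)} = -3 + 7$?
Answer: $-6862$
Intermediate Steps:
$x{\left(y \right)} = 4$
$146 \left(x{\left(-8 \right)} - 51\right) = 146 \left(4 - 51\right) = 146 \left(-47\right) = -6862$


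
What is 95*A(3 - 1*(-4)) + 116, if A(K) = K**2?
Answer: 4771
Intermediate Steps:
95*A(3 - 1*(-4)) + 116 = 95*(3 - 1*(-4))**2 + 116 = 95*(3 + 4)**2 + 116 = 95*7**2 + 116 = 95*49 + 116 = 4655 + 116 = 4771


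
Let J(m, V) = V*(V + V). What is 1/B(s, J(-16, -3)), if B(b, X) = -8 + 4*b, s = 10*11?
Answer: 1/432 ≈ 0.0023148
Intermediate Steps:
J(m, V) = 2*V² (J(m, V) = V*(2*V) = 2*V²)
s = 110
1/B(s, J(-16, -3)) = 1/(-8 + 4*110) = 1/(-8 + 440) = 1/432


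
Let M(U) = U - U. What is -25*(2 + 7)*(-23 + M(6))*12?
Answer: 62100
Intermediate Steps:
M(U) = 0
-25*(2 + 7)*(-23 + M(6))*12 = -25*(2 + 7)*(-23 + 0)*12 = -225*(-23)*12 = -25*(-207)*12 = 5175*12 = 62100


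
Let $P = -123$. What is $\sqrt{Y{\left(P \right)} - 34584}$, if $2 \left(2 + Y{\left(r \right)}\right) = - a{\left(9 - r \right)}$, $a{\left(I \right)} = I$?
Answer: $2 i \sqrt{8663} \approx 186.15 i$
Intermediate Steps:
$Y{\left(r \right)} = - \frac{13}{2} + \frac{r}{2}$ ($Y{\left(r \right)} = -2 + \frac{\left(-1\right) \left(9 - r\right)}{2} = -2 + \frac{-9 + r}{2} = -2 + \left(- \frac{9}{2} + \frac{r}{2}\right) = - \frac{13}{2} + \frac{r}{2}$)
$\sqrt{Y{\left(P \right)} - 34584} = \sqrt{\left(- \frac{13}{2} + \frac{1}{2} \left(-123\right)\right) - 34584} = \sqrt{\left(- \frac{13}{2} - \frac{123}{2}\right) - 34584} = \sqrt{-68 - 34584} = \sqrt{-34652} = 2 i \sqrt{8663}$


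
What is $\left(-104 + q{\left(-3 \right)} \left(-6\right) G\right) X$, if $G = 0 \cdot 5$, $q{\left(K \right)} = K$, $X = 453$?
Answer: $-47112$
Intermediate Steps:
$G = 0$
$\left(-104 + q{\left(-3 \right)} \left(-6\right) G\right) X = \left(-104 + \left(-3\right) \left(-6\right) 0\right) 453 = \left(-104 + 18 \cdot 0\right) 453 = \left(-104 + 0\right) 453 = \left(-104\right) 453 = -47112$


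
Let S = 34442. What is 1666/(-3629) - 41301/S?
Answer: -207261701/124990018 ≈ -1.6582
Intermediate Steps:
1666/(-3629) - 41301/S = 1666/(-3629) - 41301/34442 = 1666*(-1/3629) - 41301*1/34442 = -1666/3629 - 41301/34442 = -207261701/124990018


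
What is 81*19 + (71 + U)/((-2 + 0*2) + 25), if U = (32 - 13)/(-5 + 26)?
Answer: 744847/483 ≈ 1542.1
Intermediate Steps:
U = 19/21 ≈ 0.90476
81*19 + (71 + U)/((-2 + 0*2) + 25) = 81*19 + (71 + 19/21)/((-2 + 0*2) + 25) = 1539 + 1510/(21*((-2 + 0) + 25)) = 1539 + 1510/(21*(-2 + 25)) = 1539 + (1510/21)/23 = 1539 + (1510/21)*(1/23) = 1539 + 1510/483 = 744847/483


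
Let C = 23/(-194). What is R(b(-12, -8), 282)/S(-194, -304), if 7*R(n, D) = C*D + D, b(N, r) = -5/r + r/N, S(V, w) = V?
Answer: -24111/131726 ≈ -0.18304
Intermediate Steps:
C = -23/194 (C = 23*(-1/194) = -23/194 ≈ -0.11856)
R(n, D) = 171*D/1358 (R(n, D) = (-23*D/194 + D)/7 = (171*D/194)/7 = 171*D/1358)
R(b(-12, -8), 282)/S(-194, -304) = ((171/1358)*282)/(-194) = (24111/679)*(-1/194) = -24111/131726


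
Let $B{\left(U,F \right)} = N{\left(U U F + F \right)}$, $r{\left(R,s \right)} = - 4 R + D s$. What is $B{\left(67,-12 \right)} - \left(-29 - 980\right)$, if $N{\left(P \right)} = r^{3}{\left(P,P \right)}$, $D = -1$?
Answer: $19552071384001009$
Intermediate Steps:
$r{\left(R,s \right)} = - s - 4 R$ ($r{\left(R,s \right)} = - 4 R - s = - s - 4 R$)
$N{\left(P \right)} = - 125 P^{3}$ ($N{\left(P \right)} = \left(- P - 4 P\right)^{3} = \left(- 5 P\right)^{3} = - 125 P^{3}$)
$B{\left(U,F \right)} = - 125 \left(F + F U^{2}\right)^{3}$ ($B{\left(U,F \right)} = - 125 \left(U U F + F\right)^{3} = - 125 \left(U^{2} F + F\right)^{3} = - 125 \left(F U^{2} + F\right)^{3} = - 125 \left(F + F U^{2}\right)^{3}$)
$B{\left(67,-12 \right)} - \left(-29 - 980\right) = - 125 \left(-12\right)^{3} \left(1 + 67^{2}\right)^{3} - \left(-29 - 980\right) = \left(-125\right) \left(-1728\right) \left(1 + 4489\right)^{3} - \left(-29 - 980\right) = \left(-125\right) \left(-1728\right) 4490^{3} - -1009 = \left(-125\right) \left(-1728\right) 90518849000 + 1009 = 19552071384000000 + 1009 = 19552071384001009$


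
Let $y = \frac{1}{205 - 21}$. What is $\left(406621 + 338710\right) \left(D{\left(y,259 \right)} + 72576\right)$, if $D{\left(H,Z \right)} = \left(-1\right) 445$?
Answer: $53761470361$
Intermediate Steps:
$y = \frac{1}{184} \approx 0.0054348$
$D{\left(H,Z \right)} = -445$
$\left(406621 + 338710\right) \left(D{\left(y,259 \right)} + 72576\right) = \left(406621 + 338710\right) \left(-445 + 72576\right) = 745331 \cdot 72131 = 53761470361$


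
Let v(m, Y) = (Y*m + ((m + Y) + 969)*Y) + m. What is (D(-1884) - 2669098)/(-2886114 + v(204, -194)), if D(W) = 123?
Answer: 2668975/3115412 ≈ 0.85670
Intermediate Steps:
v(m, Y) = m + Y*m + Y*(969 + Y + m) (v(m, Y) = (Y*m + ((Y + m) + 969)*Y) + m = (Y*m + (969 + Y + m)*Y) + m = (Y*m + Y*(969 + Y + m)) + m = m + Y*m + Y*(969 + Y + m))
(D(-1884) - 2669098)/(-2886114 + v(204, -194)) = (123 - 2669098)/(-2886114 + (204 + (-194)**2 + 969*(-194) + 2*(-194)*204)) = -2668975/(-2886114 + (204 + 37636 - 187986 - 79152)) = -2668975/(-2886114 - 229298) = -2668975/(-3115412) = -2668975*(-1/3115412) = 2668975/3115412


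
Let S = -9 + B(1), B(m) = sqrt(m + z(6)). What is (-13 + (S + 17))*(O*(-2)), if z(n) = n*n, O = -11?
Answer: -110 + 22*sqrt(37) ≈ 23.821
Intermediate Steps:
z(n) = n**2
B(m) = sqrt(36 + m) (B(m) = sqrt(m + 6**2) = sqrt(m + 36) = sqrt(36 + m))
S = -9 + sqrt(37) (S = -9 + sqrt(36 + 1) = -9 + sqrt(37) ≈ -2.9172)
(-13 + (S + 17))*(O*(-2)) = (-13 + ((-9 + sqrt(37)) + 17))*(-11*(-2)) = (-13 + (8 + sqrt(37)))*22 = (-5 + sqrt(37))*22 = -110 + 22*sqrt(37)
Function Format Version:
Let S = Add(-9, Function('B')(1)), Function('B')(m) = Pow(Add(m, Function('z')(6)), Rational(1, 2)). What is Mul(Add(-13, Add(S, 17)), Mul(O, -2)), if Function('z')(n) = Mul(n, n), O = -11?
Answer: Add(-110, Mul(22, Pow(37, Rational(1, 2)))) ≈ 23.821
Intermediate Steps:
Function('z')(n) = Pow(n, 2)
Function('B')(m) = Pow(Add(36, m), Rational(1, 2)) (Function('B')(m) = Pow(Add(m, Pow(6, 2)), Rational(1, 2)) = Pow(Add(m, 36), Rational(1, 2)) = Pow(Add(36, m), Rational(1, 2)))
S = Add(-9, Pow(37, Rational(1, 2))) (S = Add(-9, Pow(Add(36, 1), Rational(1, 2))) = Add(-9, Pow(37, Rational(1, 2))) ≈ -2.9172)
Mul(Add(-13, Add(S, 17)), Mul(O, -2)) = Mul(Add(-13, Add(Add(-9, Pow(37, Rational(1, 2))), 17)), Mul(-11, -2)) = Mul(Add(-13, Add(8, Pow(37, Rational(1, 2)))), 22) = Mul(Add(-5, Pow(37, Rational(1, 2))), 22) = Add(-110, Mul(22, Pow(37, Rational(1, 2))))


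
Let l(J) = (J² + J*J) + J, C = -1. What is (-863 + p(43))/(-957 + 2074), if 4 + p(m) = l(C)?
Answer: -866/1117 ≈ -0.77529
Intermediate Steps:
l(J) = J + 2*J² (l(J) = (J² + J²) + J = 2*J² + J = J + 2*J²)
p(m) = -3 (p(m) = -4 - (1 + 2*(-1)) = -4 - (1 - 2) = -4 - 1*(-1) = -4 + 1 = -3)
(-863 + p(43))/(-957 + 2074) = (-863 - 3)/(-957 + 2074) = -866/1117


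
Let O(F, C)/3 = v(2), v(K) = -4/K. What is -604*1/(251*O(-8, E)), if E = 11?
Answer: 302/753 ≈ 0.40106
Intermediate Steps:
O(F, C) = -6 (O(F, C) = 3*(-4/2) = 3*(-4*½) = 3*(-2) = -6)
-604*1/(251*O(-8, E)) = -604/(251*(-6)) = -604/(-1506) = -604*(-1/1506) = 302/753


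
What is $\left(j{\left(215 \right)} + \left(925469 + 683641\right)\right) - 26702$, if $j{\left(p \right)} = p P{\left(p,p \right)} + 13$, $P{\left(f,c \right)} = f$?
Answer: $1628646$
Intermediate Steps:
$j{\left(p \right)} = 13 + p^{2}$ ($j{\left(p \right)} = p p + 13 = p^{2} + 13 = 13 + p^{2}$)
$\left(j{\left(215 \right)} + \left(925469 + 683641\right)\right) - 26702 = \left(\left(13 + 215^{2}\right) + \left(925469 + 683641\right)\right) - 26702 = \left(\left(13 + 46225\right) + 1609110\right) - 26702 = \left(46238 + 1609110\right) - 26702 = 1655348 - 26702 = 1628646$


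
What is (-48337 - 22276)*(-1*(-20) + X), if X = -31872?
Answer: 2249165276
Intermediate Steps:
(-48337 - 22276)*(-1*(-20) + X) = (-48337 - 22276)*(-1*(-20) - 31872) = -70613*(20 - 31872) = -70613*(-31852) = 2249165276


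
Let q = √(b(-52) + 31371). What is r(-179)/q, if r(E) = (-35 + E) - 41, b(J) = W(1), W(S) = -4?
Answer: -255*√31367/31367 ≈ -1.4398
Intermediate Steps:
b(J) = -4
r(E) = -76 + E
q = √31367 (q = √(-4 + 31371) = √31367 ≈ 177.11)
r(-179)/q = (-76 - 179)/(√31367) = -255*√31367/31367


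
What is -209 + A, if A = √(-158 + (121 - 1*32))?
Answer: -209 + I*√69 ≈ -209.0 + 8.3066*I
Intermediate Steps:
A = I*√69 (A = √(-158 + (121 - 32)) = √(-158 + 89) = √(-69) = I*√69 ≈ 8.3066*I)
-209 + A = -209 + I*√69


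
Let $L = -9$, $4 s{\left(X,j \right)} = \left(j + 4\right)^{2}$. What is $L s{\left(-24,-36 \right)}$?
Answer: $-2304$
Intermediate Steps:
$s{\left(X,j \right)} = \frac{\left(4 + j\right)^{2}}{4}$ ($s{\left(X,j \right)} = \frac{\left(j + 4\right)^{2}}{4} = \frac{\left(4 + j\right)^{2}}{4}$)
$L s{\left(-24,-36 \right)} = - 9 \frac{\left(4 - 36\right)^{2}}{4} = - 9 \frac{\left(-32\right)^{2}}{4} = - 9 \cdot \frac{1}{4} \cdot 1024 = \left(-9\right) 256 = -2304$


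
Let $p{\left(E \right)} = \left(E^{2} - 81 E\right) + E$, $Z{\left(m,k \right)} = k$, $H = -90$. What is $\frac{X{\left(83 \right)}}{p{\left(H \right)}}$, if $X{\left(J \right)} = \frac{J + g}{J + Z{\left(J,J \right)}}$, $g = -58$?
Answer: $\frac{1}{101592} \approx 9.8433 \cdot 10^{-6}$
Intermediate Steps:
$X{\left(J \right)} = \frac{-58 + J}{2 J}$ ($X{\left(J \right)} = \frac{J - 58}{J + J} = \frac{-58 + J}{2 J}$)
$p{\left(E \right)} = E^{2} - 80 E$
$\frac{X{\left(83 \right)}}{p{\left(H \right)}} = \frac{\frac{1}{2} \cdot \frac{1}{83} \left(-58 + 83\right)}{\left(-90\right) \left(-80 - 90\right)} = \frac{\frac{1}{2} \cdot \frac{1}{83} \cdot 25}{\left(-90\right) \left(-170\right)} = \frac{25}{166 \cdot 15300} = \frac{25}{166} \cdot \frac{1}{15300} = \frac{1}{101592}$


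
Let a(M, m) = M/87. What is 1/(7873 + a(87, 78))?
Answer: 1/7874 ≈ 0.00012700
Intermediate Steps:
a(M, m) = M/87 (a(M, m) = M*(1/87) = M/87)
1/(7873 + a(87, 78)) = 1/(7873 + (1/87)*87) = 1/(7873 + 1) = 1/7874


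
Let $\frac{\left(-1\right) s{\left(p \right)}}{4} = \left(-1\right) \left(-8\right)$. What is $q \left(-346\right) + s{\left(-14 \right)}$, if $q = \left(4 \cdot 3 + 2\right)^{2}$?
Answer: $-67848$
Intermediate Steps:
$q = 196$ ($q = \left(12 + 2\right)^{2} = 14^{2} = 196$)
$s{\left(p \right)} = -32$ ($s{\left(p \right)} = - 4 \left(\left(-1\right) \left(-8\right)\right) = \left(-4\right) 8 = -32$)
$q \left(-346\right) + s{\left(-14 \right)} = 196 \left(-346\right) - 32 = -67816 - 32 = -67848$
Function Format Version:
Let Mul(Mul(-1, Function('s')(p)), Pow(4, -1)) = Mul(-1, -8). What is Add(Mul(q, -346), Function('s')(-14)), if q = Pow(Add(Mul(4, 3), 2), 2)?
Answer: -67848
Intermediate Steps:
q = 196 (q = Pow(Add(12, 2), 2) = Pow(14, 2) = 196)
Function('s')(p) = -32 (Function('s')(p) = Mul(-4, Mul(-1, -8)) = Mul(-4, 8) = -32)
Add(Mul(q, -346), Function('s')(-14)) = Add(Mul(196, -346), -32) = Add(-67816, -32) = -67848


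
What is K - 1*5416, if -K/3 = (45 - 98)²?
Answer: -13843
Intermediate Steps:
K = -8427 (K = -3*(45 - 98)² = -3*(-53)² = -3*2809 = -8427)
K - 1*5416 = -8427 - 1*5416 = -8427 - 5416 = -13843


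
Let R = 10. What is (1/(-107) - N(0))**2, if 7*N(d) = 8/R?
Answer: 214369/14025025 ≈ 0.015285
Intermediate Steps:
N(d) = 4/35 (N(d) = (8/10)/7 = (8*(1/10))/7 = (1/7)*(4/5) = 4/35)
(1/(-107) - N(0))**2 = (1/(-107) - 1*4/35)**2 = (-1/107 - 4/35)**2 = (-463/3745)**2 = 214369/14025025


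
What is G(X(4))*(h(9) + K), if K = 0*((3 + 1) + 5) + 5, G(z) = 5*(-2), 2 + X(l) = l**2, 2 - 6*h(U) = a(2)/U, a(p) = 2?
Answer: -1430/27 ≈ -52.963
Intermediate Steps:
h(U) = 1/3 - 1/(3*U)
X(l) = -2 + l**2
G(z) = -10
K = 5 (K = 0*(4 + 5) + 5 = 0*9 + 5 = 0 + 5 = 5)
G(X(4))*(h(9) + K) = -10*((1/3)*(-1 + 9)/9 + 5) = -10*((1/3)*(1/9)*8 + 5) = -10*(8/27 + 5) = -10*143/27 = -1430/27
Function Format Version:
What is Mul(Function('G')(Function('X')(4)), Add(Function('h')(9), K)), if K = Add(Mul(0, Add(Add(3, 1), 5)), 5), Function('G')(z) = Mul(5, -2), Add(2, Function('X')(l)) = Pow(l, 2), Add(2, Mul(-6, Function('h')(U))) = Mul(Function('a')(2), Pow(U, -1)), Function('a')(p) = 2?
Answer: Rational(-1430, 27) ≈ -52.963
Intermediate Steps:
Function('h')(U) = Add(Rational(1, 3), Mul(Rational(-1, 3), Pow(U, -1))) (Function('h')(U) = Add(Rational(1, 3), Mul(Rational(-1, 6), Mul(2, Pow(U, -1)))) = Add(Rational(1, 3), Mul(Rational(-1, 3), Pow(U, -1))))
Function('X')(l) = Add(-2, Pow(l, 2))
Function('G')(z) = -10
K = 5 (K = Add(Mul(0, Add(4, 5)), 5) = Add(Mul(0, 9), 5) = Add(0, 5) = 5)
Mul(Function('G')(Function('X')(4)), Add(Function('h')(9), K)) = Mul(-10, Add(Mul(Rational(1, 3), Pow(9, -1), Add(-1, 9)), 5)) = Mul(-10, Add(Mul(Rational(1, 3), Rational(1, 9), 8), 5)) = Mul(-10, Add(Rational(8, 27), 5)) = Mul(-10, Rational(143, 27)) = Rational(-1430, 27)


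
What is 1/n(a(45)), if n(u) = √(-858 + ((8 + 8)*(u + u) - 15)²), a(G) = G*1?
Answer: √2029767/2029767 ≈ 0.00070190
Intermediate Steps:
a(G) = G
n(u) = √(-858 + (-15 + 32*u)²) (n(u) = √(-858 + (16*(2*u) - 15)²) = √(-858 + (32*u - 15)²) = √(-858 + (-15 + 32*u)²))
1/n(a(45)) = 1/(√(-858 + (-15 + 32*45)²)) = 1/(√(-858 + (-15 + 1440)²)) = 1/(√(-858 + 1425²)) = 1/(√(-858 + 2030625)) = 1/(√2029767) = √2029767/2029767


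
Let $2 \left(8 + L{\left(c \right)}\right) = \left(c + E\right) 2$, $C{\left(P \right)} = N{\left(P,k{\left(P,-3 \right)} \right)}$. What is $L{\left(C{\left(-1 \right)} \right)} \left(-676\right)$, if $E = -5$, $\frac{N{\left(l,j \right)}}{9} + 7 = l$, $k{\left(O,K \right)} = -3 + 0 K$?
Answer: $57460$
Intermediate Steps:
$k{\left(O,K \right)} = -3$ ($k{\left(O,K \right)} = -3 + 0 = -3$)
$N{\left(l,j \right)} = -63 + 9 l$
$C{\left(P \right)} = -63 + 9 P$
$L{\left(c \right)} = -13 + c$ ($L{\left(c \right)} = -8 + \frac{\left(c - 5\right) 2}{2} = -8 + \frac{\left(-5 + c\right) 2}{2} = -8 + \frac{-10 + 2 c}{2} = -8 + \left(-5 + c\right) = -13 + c$)
$L{\left(C{\left(-1 \right)} \right)} \left(-676\right) = \left(-13 + \left(-63 + 9 \left(-1\right)\right)\right) \left(-676\right) = \left(-13 - 72\right) \left(-676\right) = \left(-85\right) \left(-676\right) = 57460$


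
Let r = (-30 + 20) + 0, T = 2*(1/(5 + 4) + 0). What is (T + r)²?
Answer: 7744/81 ≈ 95.605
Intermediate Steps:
T = 2/9 (T = 2*(1/9 + 0) = 2*(⅑ + 0) = 2*(⅑) = 2/9 ≈ 0.22222)
r = -10 (r = -10 + 0 = -10)
(T + r)² = (2/9 - 10)² = (-88/9)² = 7744/81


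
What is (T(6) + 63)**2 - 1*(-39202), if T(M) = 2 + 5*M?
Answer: 48227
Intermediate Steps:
(T(6) + 63)**2 - 1*(-39202) = ((2 + 5*6) + 63)**2 - 1*(-39202) = ((2 + 30) + 63)**2 + 39202 = (32 + 63)**2 + 39202 = 95**2 + 39202 = 9025 + 39202 = 48227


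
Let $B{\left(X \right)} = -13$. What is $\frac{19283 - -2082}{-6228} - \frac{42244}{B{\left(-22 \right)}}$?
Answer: $\frac{262817887}{80964} \approx 3246.1$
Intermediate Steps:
$\frac{19283 - -2082}{-6228} - \frac{42244}{B{\left(-22 \right)}} = \frac{19283 - -2082}{-6228} - \frac{42244}{-13} = \left(19283 + 2082\right) \left(- \frac{1}{6228}\right) - - \frac{42244}{13} = 21365 \left(- \frac{1}{6228}\right) + \frac{42244}{13} = - \frac{21365}{6228} + \frac{42244}{13} = \frac{262817887}{80964}$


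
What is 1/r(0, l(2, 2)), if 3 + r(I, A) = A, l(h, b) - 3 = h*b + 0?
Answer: 1/4 ≈ 0.25000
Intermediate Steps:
l(h, b) = 3 + b*h (l(h, b) = 3 + (h*b + 0) = 3 + (b*h + 0) = 3 + b*h)
r(I, A) = -3 + A
1/r(0, l(2, 2)) = 1/(-3 + (3 + 2*2)) = 1/(-3 + (3 + 4)) = 1/(-3 + 7) = 1/4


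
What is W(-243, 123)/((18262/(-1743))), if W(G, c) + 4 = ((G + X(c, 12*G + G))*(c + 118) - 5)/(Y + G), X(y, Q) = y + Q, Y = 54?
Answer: -32763752/82179 ≈ -398.69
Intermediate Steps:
X(y, Q) = Q + y
W(G, c) = -4 + (-5 + (118 + c)*(c + 14*G))/(54 + G) (W(G, c) = -4 + ((G + ((12*G + G) + c))*(c + 118) - 5)/(54 + G) = -4 + ((G + (13*G + c))*(118 + c) - 5)/(54 + G) = -4 + ((G + (c + 13*G))*(118 + c) - 5)/(54 + G) = -4 + ((c + 14*G)*(118 + c) - 5)/(54 + G) = -4 + ((118 + c)*(c + 14*G) - 5)/(54 + G) = -4 + (-5 + (118 + c)*(c + 14*G))/(54 + G))
W(-243, 123)/((18262/(-1743))) = ((-221 + 123² + 118*123 + 1648*(-243) + 14*(-243)*123)/(54 - 243))/((18262/(-1743))) = ((-221 + 15129 + 14514 - 400464 - 418446)/(-189))/((18262*(-1/1743))) = (-1/189*(-789488))/(-18262/1743) = (112784/27)*(-1743/18262) = -32763752/82179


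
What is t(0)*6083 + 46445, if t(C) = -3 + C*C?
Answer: 28196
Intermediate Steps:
t(C) = -3 + C²
t(0)*6083 + 46445 = (-3 + 0²)*6083 + 46445 = (-3 + 0)*6083 + 46445 = -3*6083 + 46445 = -18249 + 46445 = 28196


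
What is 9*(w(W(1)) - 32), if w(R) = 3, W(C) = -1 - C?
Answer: -261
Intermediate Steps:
9*(w(W(1)) - 32) = 9*(3 - 32) = 9*(-29) = -261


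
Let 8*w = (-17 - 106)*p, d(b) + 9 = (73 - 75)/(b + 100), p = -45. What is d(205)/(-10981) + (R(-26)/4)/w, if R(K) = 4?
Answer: 8399657/3707569935 ≈ 0.0022655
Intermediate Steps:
d(b) = -9 - 2/(100 + b) (d(b) = -9 + (73 - 75)/(b + 100) = -9 - 2/(100 + b))
w = 5535/8 (w = ((-17 - 106)*(-45))/8 = (-123*(-45))/8 = (⅛)*5535 = 5535/8 ≈ 691.88)
d(205)/(-10981) + (R(-26)/4)/w = ((-902 - 9*205)/(100 + 205))/(-10981) + (4/4)/(5535/8) = ((-902 - 1845)/305)*(-1/10981) + ((¼)*4)*(8/5535) = ((1/305)*(-2747))*(-1/10981) + 1*(8/5535) = -2747/305*(-1/10981) + 8/5535 = 2747/3349205 + 8/5535 = 8399657/3707569935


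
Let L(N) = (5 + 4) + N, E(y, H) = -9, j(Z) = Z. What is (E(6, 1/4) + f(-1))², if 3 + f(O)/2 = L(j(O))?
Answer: 1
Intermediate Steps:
L(N) = 9 + N
f(O) = 12 + 2*O (f(O) = -6 + 2*(9 + O) = -6 + (18 + 2*O) = 12 + 2*O)
(E(6, 1/4) + f(-1))² = (-9 + (12 + 2*(-1)))² = (-9 + (12 - 2))² = (-9 + 10)² = 1² = 1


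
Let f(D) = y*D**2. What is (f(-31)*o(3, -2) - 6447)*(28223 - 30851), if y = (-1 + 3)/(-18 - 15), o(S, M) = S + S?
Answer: 196471908/11 ≈ 1.7861e+7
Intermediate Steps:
o(S, M) = 2*S
y = -2/33 (y = 2/(-33) = 2*(-1/33) = -2/33 ≈ -0.060606)
f(D) = -2*D**2/33
(f(-31)*o(3, -2) - 6447)*(28223 - 30851) = ((-2/33*(-31)**2)*(2*3) - 6447)*(28223 - 30851) = (-2/33*961*6 - 6447)*(-2628) = (-1922/33*6 - 6447)*(-2628) = (-3844/11 - 6447)*(-2628) = -74761/11*(-2628) = 196471908/11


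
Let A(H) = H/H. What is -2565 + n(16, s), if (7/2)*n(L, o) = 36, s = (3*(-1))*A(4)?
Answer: -17883/7 ≈ -2554.7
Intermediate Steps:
A(H) = 1
s = -3 (s = (3*(-1))*1 = -3*1 = -3)
n(L, o) = 72/7 (n(L, o) = (2/7)*36 = 72/7)
-2565 + n(16, s) = -2565 + 72/7 = -17883/7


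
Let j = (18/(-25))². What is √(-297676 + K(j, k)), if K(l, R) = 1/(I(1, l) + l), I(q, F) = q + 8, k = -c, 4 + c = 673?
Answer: I*√1170547647239/1983 ≈ 545.6*I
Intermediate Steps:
c = 669 (c = -4 + 673 = 669)
k = -669 (k = -1*669 = -669)
I(q, F) = 8 + q
j = 324/625 (j = (18*(-1/25))² = (-18/25)² = 324/625 ≈ 0.51840)
K(l, R) = 1/(9 + l) (K(l, R) = 1/((8 + 1) + l) = 1/(9 + l))
√(-297676 + K(j, k)) = √(-297676 + 1/(9 + 324/625)) = √(-297676 + 1/(5949/625)) = √(-297676 + 625/5949) = √(-1770873899/5949) = I*√1170547647239/1983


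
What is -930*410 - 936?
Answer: -382236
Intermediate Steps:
-930*410 - 936 = -381300 - 936 = -382236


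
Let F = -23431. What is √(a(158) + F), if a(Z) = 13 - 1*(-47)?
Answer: I*√23371 ≈ 152.88*I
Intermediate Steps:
a(Z) = 60 (a(Z) = 13 + 47 = 60)
√(a(158) + F) = √(60 - 23431) = √(-23371) = I*√23371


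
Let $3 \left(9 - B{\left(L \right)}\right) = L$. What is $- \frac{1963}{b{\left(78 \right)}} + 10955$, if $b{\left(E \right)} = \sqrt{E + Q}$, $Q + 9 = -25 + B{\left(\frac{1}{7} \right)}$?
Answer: $10955 - \frac{1963 \sqrt{5838}}{556} \approx 10685.0$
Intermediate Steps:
$B{\left(L \right)} = 9 - \frac{L}{3}$
$Q = - \frac{526}{21}$ ($Q = -9 - \left(16 + \frac{1}{21}\right) = -9 + \left(-25 + \left(9 - \frac{1}{21}\right)\right) = -9 + \left(-25 + \frac{188}{21}\right) = -9 - \frac{337}{21} = - \frac{526}{21} \approx -25.048$)
$b{\left(E \right)} = \sqrt{- \frac{526}{21} + E}$ ($b{\left(E \right)} = \sqrt{E - \frac{526}{21}} = \sqrt{- \frac{526}{21} + E}$)
$- \frac{1963}{b{\left(78 \right)}} + 10955 = - \frac{1963}{\frac{1}{21} \sqrt{-11046 + 441 \cdot 78}} + 10955 = - \frac{1963}{\frac{1}{21} \sqrt{-11046 + 34398}} + 10955 = - \frac{1963}{\frac{1}{21} \sqrt{23352}} + 10955 = - \frac{1963}{\frac{1}{21} \cdot 2 \sqrt{5838}} + 10955 = - \frac{1963}{\frac{2}{21} \sqrt{5838}} + 10955 = - 1963 \frac{\sqrt{5838}}{556} + 10955 = - \frac{1963 \sqrt{5838}}{556} + 10955 = 10955 - \frac{1963 \sqrt{5838}}{556}$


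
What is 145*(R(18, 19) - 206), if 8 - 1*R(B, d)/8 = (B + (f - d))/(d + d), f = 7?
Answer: -394690/19 ≈ -20773.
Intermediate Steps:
R(B, d) = 64 - 4*(7 + B - d)/d (R(B, d) = 64 - 8*(B + (7 - d))/(d + d) = 64 - 8*(7 + B - d)/(2*d) = 64 - 8*(7 + B - d)*1/(2*d) = 64 - 4*(7 + B - d)/d)
145*(R(18, 19) - 206) = 145*(4*(-7 - 1*18 + 17*19)/19 - 206) = 145*(4*(1/19)*(-7 - 18 + 323) - 206) = 145*(4*(1/19)*298 - 206) = 145*(1192/19 - 206) = 145*(-2722/19) = -394690/19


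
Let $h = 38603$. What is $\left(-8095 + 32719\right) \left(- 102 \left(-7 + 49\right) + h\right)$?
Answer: $845071056$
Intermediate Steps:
$\left(-8095 + 32719\right) \left(- 102 \left(-7 + 49\right) + h\right) = \left(-8095 + 32719\right) \left(- 102 \left(-7 + 49\right) + 38603\right) = 24624 \left(\left(-102\right) 42 + 38603\right) = 24624 \left(-4284 + 38603\right) = 24624 \cdot 34319 = 845071056$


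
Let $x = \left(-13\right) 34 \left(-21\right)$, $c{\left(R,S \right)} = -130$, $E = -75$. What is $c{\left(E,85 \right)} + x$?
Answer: $9152$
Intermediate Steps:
$x = 9282$ ($x = \left(-442\right) \left(-21\right) = 9282$)
$c{\left(E,85 \right)} + x = -130 + 9282 = 9152$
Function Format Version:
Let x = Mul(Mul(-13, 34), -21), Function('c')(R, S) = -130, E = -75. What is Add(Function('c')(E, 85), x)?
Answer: 9152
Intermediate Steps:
x = 9282 (x = Mul(-442, -21) = 9282)
Add(Function('c')(E, 85), x) = Add(-130, 9282) = 9152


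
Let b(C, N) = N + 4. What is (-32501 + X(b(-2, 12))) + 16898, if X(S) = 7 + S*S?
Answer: -15340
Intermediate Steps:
b(C, N) = 4 + N
X(S) = 7 + S²
(-32501 + X(b(-2, 12))) + 16898 = (-32501 + (7 + (4 + 12)²)) + 16898 = (-32501 + (7 + 16²)) + 16898 = (-32501 + (7 + 256)) + 16898 = (-32501 + 263) + 16898 = -32238 + 16898 = -15340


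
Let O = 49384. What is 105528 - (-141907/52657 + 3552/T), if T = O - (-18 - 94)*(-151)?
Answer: 683501657293/6476811 ≈ 1.0553e+5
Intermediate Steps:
T = 32472 (T = 49384 - (-18 - 94)*(-151) = 49384 - (-112)*(-151) = 49384 - 1*16912 = 49384 - 16912 = 32472)
105528 - (-141907/52657 + 3552/T) = 105528 - (-141907/52657 + 3552/32472) = 105528 - (-141907*1/52657 + 3552*(1/32472)) = 105528 - (-141907/52657 + 148/1353) = 105528 - 1*(-16746085/6476811) = 105528 + 16746085/6476811 = 683501657293/6476811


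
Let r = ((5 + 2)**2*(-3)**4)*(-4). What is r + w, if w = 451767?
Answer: 435891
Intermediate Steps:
r = -15876 (r = (7**2*81)*(-4) = (49*81)*(-4) = 3969*(-4) = -15876)
r + w = -15876 + 451767 = 435891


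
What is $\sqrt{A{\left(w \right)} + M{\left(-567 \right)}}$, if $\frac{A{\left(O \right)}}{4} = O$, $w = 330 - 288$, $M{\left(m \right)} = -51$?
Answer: $3 \sqrt{13} \approx 10.817$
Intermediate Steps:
$w = 42$ ($w = 330 - 288 = 42$)
$A{\left(O \right)} = 4 O$
$\sqrt{A{\left(w \right)} + M{\left(-567 \right)}} = \sqrt{4 \cdot 42 - 51} = \sqrt{168 - 51} = \sqrt{117} = 3 \sqrt{13}$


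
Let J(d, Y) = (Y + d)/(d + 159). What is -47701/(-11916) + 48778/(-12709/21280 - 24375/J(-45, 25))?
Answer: 153400451787431/35230574999556 ≈ 4.3542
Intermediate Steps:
J(d, Y) = (Y + d)/(159 + d)
-47701/(-11916) + 48778/(-12709/21280 - 24375/J(-45, 25)) = -47701/(-11916) + 48778/(-12709/21280 - 24375*(159 - 45)/(25 - 45)) = -47701*(-1/11916) + 48778/(-12709*1/21280 - 24375/(-20/114)) = 47701/11916 + 48778/(-12709/21280 - 24375/((1/114)*(-20))) = 47701/11916 + 48778/(-12709/21280 - 24375/(-10/57)) = 47701/11916 + 48778/(-12709/21280 - 24375*(-57/10)) = 47701/11916 + 48778/(-12709/21280 + 277875/2) = 47701/11916 + 48778/(2956577291/21280) = 47701/11916 + 48778*(21280/2956577291) = 47701/11916 + 1037995840/2956577291 = 153400451787431/35230574999556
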